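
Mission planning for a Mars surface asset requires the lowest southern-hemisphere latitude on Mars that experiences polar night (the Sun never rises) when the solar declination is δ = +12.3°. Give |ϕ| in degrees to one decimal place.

|ϕ| = 77.7°

Polar night requires cos h₀ = −tan ϕ tan δ ≥ 1, i.e. tan ϕ tan δ ≤ −1.
The boundary is |tan ϕ| · |tan δ| = 1, so |ϕ| = 90° − |δ| = 90° − 12.3° = 77.7° in the southern hemisphere.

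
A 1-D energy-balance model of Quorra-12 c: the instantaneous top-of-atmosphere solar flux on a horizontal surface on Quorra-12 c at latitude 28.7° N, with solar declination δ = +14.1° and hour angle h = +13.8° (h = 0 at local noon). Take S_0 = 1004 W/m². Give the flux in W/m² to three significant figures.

947 W/m²

cos θ_z = sin ϕ sin δ + cos ϕ cos δ cos h = 0.116990 + 0.826163 = 0.943153.
Flux = S_0 · cos θ_z = 1004 × 0.943153 = 946.9 W/m².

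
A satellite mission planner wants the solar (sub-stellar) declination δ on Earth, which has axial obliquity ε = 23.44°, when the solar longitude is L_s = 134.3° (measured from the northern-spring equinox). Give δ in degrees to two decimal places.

sin δ = sin ε · sin L_s = sin 23.44° × sin 134.3° = 0.284694.
δ = arcsin(0.284694) = +16.54°.

δ = +16.54°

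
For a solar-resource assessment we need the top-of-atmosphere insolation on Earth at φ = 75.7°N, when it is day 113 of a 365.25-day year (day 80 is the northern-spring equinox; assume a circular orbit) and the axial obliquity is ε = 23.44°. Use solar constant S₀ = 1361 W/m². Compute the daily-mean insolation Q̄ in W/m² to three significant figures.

Solar longitude: λ_s = 360° × (113 − 80)/365.25 = 32.526°.
sin δ = sin 23.44° × sin 32.526° = 0.21388, so δ = +12.350°.
cos H₀ = −tan(+75.7°) tan(+12.350°) = -0.8590, H₀ = 2.6040 rad.
Bracket: H₀ sin φ sin δ + cos φ cos δ sin H₀ = 2.6040×0.96902×0.21388 + 0.24700×0.97686×0.51203 = 0.539689 + 0.123545 = 0.663234.
Q̄ = (S₀/π) × [bracket] = (1361/π) × 0.663234 = 287.3 W/m².

Q̄ ≈ 287 W/m²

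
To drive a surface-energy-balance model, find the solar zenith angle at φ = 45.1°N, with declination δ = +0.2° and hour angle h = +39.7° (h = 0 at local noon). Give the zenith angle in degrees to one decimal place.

cos θ_z = sin φ sin δ + cos φ cos δ cos h = 0.002473 + 0.543094 = 0.545567.
θ_z = arccos(0.545567) = 56.9°.

θ_z = 56.9°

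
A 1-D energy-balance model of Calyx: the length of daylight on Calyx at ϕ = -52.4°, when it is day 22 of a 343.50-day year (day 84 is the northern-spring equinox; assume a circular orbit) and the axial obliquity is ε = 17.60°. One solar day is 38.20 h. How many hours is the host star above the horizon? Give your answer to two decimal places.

Solar longitude: L_s = 360° × (22 − 84)/343.50 = -64.978°, i.e. -64.978° + 360° = 295.022°.
sin δ = sin 17.60° × sin 295.022° = -0.27399, so δ = -15.902°.
cos h₀ = −tan ϕ · tan δ = −tan(-52.4°) × tan(-15.902°) = -0.3699, so h₀ = 1.9497 rad = 111.71°.
Daylight = 2h₀/(2π) × 38.20 h = (1.9497/π) × 38.20 = 23.71 h.

23.71 h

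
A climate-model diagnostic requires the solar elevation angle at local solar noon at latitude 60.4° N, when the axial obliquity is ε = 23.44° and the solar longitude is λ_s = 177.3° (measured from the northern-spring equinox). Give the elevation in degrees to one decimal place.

Solar declination: sin δ = sin ε · sin λ_s = sin 23.44° × sin 177.3° = 0.01874, so δ = +1.074°.
At local noon the hour angle is zero, so the zenith angle equals |φ − δ| = |+60.4° − (+1.074°)| = 59.326°.
Elevation = 90° − 59.326° = 30.7°.

30.7°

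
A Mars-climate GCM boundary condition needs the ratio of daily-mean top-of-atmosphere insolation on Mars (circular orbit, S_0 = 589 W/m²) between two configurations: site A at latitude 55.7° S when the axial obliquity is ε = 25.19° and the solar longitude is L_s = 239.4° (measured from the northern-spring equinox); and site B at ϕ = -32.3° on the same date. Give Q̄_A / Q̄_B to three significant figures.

— Configuration A (ϕ=-55.7°):
Solar declination: sin δ = sin ε · sin L_s = sin 25.19° × sin 239.4° = -0.36635, so δ = -21.491°.
cos h₀ = −tan(-55.7°) tan(-21.491°) = -0.5772, h₀ = 2.1861 rad.
Bracket: h₀ sin ϕ sin δ + cos ϕ cos δ sin h₀ = 2.1861×-0.82610×-0.36635 + 0.56353×0.93048×0.81662 = 0.661605 + 0.428197 = 1.089802.
Q̄ = (S_0/π) × [bracket] = (589/π) × 1.089802 = 204.32 W/m².
— Configuration B (ϕ=-32.3°):
cos h₀ = −tan(-32.3°) tan(-21.491°) = -0.2489, h₀ = 1.8223 rad.
Bracket: h₀ sin ϕ sin δ + cos ϕ cos δ sin h₀ = 1.8223×-0.53435×-0.36635 + 0.84526×0.93048×0.96853 = 0.356732 + 0.761746 = 1.118478.
Q̄ = (S_0/π) × [bracket] = (589/π) × 1.118478 = 209.70 W/m².
Ratio Q̄_A / Q̄_B = 204.32 / 209.70 = 0.9743.

Q̄_A / Q̄_B ≈ 0.974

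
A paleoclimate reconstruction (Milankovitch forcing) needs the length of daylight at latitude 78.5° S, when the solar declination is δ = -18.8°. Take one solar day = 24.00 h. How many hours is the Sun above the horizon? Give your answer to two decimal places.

Sunrise equation: cos H₀ = −tan φ · tan δ = -1.6733 ≤ −1, so the Sun never sets (polar day) and H₀ = π.
Daylight = 2H₀/(2π) × 24.00 h = (3.1416/π) × 24.00 = 24.00 h.

24.00 h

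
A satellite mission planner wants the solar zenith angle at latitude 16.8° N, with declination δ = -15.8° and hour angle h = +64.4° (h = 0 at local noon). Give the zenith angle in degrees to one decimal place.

θ_z = 71.4°

cos θ_z = sin φ sin δ + cos φ cos δ cos h = -0.078698 + 0.398016 = 0.319318.
θ_z = arccos(0.319318) = 71.4°.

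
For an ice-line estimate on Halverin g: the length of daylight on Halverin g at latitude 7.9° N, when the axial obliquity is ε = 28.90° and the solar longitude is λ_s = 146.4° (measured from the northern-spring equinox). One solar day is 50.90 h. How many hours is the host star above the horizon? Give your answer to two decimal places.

Solar declination: sin δ = sin ε · sin λ_s = sin 28.90° × sin 146.4° = 0.26744, so δ = +15.512°.
cos H₀ = −tan φ · tan δ = −tan(+7.9°) × tan(+15.512°) = -0.0385, so H₀ = 1.6093 rad = 92.21°.
Daylight = 2H₀/(2π) × 50.90 h = (1.6093/π) × 50.90 = 26.07 h.

26.07 h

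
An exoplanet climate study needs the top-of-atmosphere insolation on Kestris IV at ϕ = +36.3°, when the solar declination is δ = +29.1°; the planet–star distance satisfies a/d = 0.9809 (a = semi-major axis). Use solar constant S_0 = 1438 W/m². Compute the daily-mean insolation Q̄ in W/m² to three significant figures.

Q̄ ≈ 536 W/m²

cos h₀ = −tan(+36.3°) tan(+29.100°) = -0.4089, h₀ = 1.9920 rad.
Bracket: h₀ sin ϕ sin δ + cos ϕ cos δ sin h₀ = 1.9920×0.59201×0.48634 + 0.80593×0.87377×0.91260 = 0.573533 + 0.642651 = 1.216184.
Inverse-square distance factor (a/d)² = 0.9809² = 0.962165.
Q̄ = (S_0/π) × 0.962165 × [bracket] = (1438/π) × 0.962165 × 1.216184 = 535.6 W/m².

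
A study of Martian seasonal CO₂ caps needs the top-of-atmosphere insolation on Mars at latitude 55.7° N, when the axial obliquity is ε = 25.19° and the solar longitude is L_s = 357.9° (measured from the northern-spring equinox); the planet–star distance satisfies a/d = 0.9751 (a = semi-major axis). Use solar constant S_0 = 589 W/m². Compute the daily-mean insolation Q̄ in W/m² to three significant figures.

Solar declination: sin δ = sin ε · sin L_s = sin 25.19° × sin 357.9° = -0.01560, so δ = -0.894°.
cos h₀ = −tan(+55.7°) tan(-0.894°) = 0.0229, h₀ = 1.5479 rad.
Bracket: h₀ sin ϕ sin δ + cos ϕ cos δ sin h₀ = 1.5479×0.82610×-0.01560 + 0.56353×0.99988×0.99974 = -0.019948 + 0.563316 = 0.543368.
Inverse-square distance factor (a/d)² = 0.9751² = 0.950820.
Q̄ = (S_0/π) × 0.950820 × [bracket] = (589/π) × 0.950820 × 0.543368 = 96.86 W/m².

Q̄ ≈ 96.9 W/m²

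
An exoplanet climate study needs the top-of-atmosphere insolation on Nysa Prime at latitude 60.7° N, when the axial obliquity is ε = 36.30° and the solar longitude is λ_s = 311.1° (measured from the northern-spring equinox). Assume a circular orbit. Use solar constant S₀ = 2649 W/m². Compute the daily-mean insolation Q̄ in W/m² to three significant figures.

Solar declination: sin δ = sin ε · sin λ_s = sin 36.30° × sin 311.1° = -0.44612, so δ = -26.495°.
cos H₀ = −tan(+60.7°) tan(-26.495°) = 0.8883, H₀ = 0.4772 rad.
Bracket: H₀ sin φ sin δ + cos φ cos δ sin H₀ = 0.4772×0.87207×-0.44612 + 0.48938×0.89497×0.45933 = -0.185654 + 0.201178 = 0.015524.
Q̄ = (S₀/π) × [bracket] = (2649/π) × 0.015524 = 13.09 W/m².

Q̄ ≈ 13.1 W/m²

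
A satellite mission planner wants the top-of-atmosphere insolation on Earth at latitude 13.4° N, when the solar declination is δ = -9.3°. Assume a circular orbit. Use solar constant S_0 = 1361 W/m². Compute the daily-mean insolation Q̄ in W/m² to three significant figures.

cos h₀ = −tan(+13.4°) tan(-9.300°) = 0.0390, h₀ = 1.5318 rad.
Bracket: h₀ sin ϕ sin δ + cos ϕ cos δ sin h₀ = 1.5318×0.23175×-0.16160 + 0.97278×0.98686×0.99924 = -0.057367 + 0.959268 = 0.901901.
Q̄ = (S_0/π) × [bracket] = (1361/π) × 0.901901 = 390.7 W/m².

Q̄ ≈ 391 W/m²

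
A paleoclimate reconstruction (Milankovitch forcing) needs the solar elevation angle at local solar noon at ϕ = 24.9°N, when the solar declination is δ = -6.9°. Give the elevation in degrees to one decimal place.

58.2°

At local noon the hour angle is zero, so the zenith angle equals |ϕ − δ| = |+24.9° − (-6.900°)| = 31.800°.
Elevation = 90° − 31.800° = 58.2°.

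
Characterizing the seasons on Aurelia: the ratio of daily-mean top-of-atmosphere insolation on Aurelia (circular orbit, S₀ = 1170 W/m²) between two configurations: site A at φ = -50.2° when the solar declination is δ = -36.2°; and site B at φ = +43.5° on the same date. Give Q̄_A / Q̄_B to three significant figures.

Q̄_A / Q̄_B ≈ 15.3

— Configuration A (φ=-50.2°):
cos H₀ = −tan(-50.2°) tan(-36.200°) = -0.8784, H₀ = 2.6434 rad.
Bracket: H₀ sin φ sin δ + cos φ cos δ sin H₀ = 2.6434×-0.76828×-0.59061 + 0.64011×0.80696×0.47785 = 1.199453 + 0.246830 = 1.446283.
Q̄ = (S₀/π) × [bracket] = (1170/π) × 1.446283 = 538.63 W/m².
— Configuration B (φ=+43.5°):
cos H₀ = −tan(+43.5°) tan(-36.200°) = 0.6945, H₀ = 0.8030 rad.
Bracket: H₀ sin φ sin δ + cos φ cos δ sin H₀ = 0.8030×0.68835×-0.59061 + 0.72537×0.80696×0.71946 = -0.326457 + 0.421132 = 0.094675.
Q̄ = (S₀/π) × [bracket] = (1170/π) × 0.094675 = 35.259 W/m².
Ratio Q̄_A / Q̄_B = 538.63 / 35.259 = 15.28.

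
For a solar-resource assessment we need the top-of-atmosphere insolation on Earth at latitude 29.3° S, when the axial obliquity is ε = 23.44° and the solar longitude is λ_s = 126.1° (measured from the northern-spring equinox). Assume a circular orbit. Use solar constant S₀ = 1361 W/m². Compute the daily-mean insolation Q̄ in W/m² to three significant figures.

Solar declination: sin δ = sin ε · sin λ_s = sin 23.44° × sin 126.1° = 0.32141, so δ = +18.748°.
cos H₀ = −tan(-29.3°) tan(+18.748°) = 0.1905, H₀ = 1.3792 rad.
Bracket: H₀ sin φ sin δ + cos φ cos δ sin H₀ = 1.3792×-0.48938×0.32141 + 0.87207×0.94694×0.98169 = -0.216937 + 0.810678 = 0.593741.
Q̄ = (S₀/π) × [bracket] = (1361/π) × 0.593741 = 257.2 W/m².

Q̄ ≈ 257 W/m²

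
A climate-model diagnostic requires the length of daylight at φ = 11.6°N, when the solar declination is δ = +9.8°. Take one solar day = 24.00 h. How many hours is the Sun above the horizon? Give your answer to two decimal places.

12.27 h

cos H₀ = −tan φ · tan δ = −tan(+11.6°) × tan(+9.800°) = -0.0355, so H₀ = 1.6063 rad = 92.03°.
Daylight = 2H₀/(2π) × 24.00 h = (1.6063/π) × 24.00 = 12.27 h.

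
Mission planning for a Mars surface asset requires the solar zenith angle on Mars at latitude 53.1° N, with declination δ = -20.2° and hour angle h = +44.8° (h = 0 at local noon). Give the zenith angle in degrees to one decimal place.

cos θ_z = sin ϕ sin δ + cos ϕ cos δ cos h = -0.276130 + 0.399836 = 0.123706.
θ_z = arccos(0.123706) = 82.9°.

θ_z = 82.9°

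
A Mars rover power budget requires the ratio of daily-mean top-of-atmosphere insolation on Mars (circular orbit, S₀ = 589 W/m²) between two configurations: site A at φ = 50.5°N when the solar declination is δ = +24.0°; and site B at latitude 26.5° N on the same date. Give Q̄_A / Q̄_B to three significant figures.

Q̄_A / Q̄_B ≈ 1.03

— Configuration A (φ=+50.5°):
cos H₀ = −tan(+50.5°) tan(+24.000°) = -0.5401, H₀ = 2.1414 rad.
Bracket: H₀ sin φ sin δ + cos φ cos δ sin H₀ = 2.1414×0.77162×0.40674 + 0.63608×0.91355×0.84160 = 0.672076 + 0.489046 = 1.161122.
Q̄ = (S₀/π) × [bracket] = (589/π) × 1.161122 = 217.69 W/m².
— Configuration B (φ=+26.5°):
cos H₀ = −tan(+26.5°) tan(+24.000°) = -0.2220, H₀ = 1.7946 rad.
Bracket: H₀ sin φ sin δ + cos φ cos δ sin H₀ = 1.7946×0.44620×0.40674 + 0.89493×0.91355×0.97505 = 0.325697 + 0.797165 = 1.122862.
Q̄ = (S₀/π) × [bracket] = (589/π) × 1.122862 = 210.52 W/m².
Ratio Q̄_A / Q̄_B = 217.69 / 210.52 = 1.034.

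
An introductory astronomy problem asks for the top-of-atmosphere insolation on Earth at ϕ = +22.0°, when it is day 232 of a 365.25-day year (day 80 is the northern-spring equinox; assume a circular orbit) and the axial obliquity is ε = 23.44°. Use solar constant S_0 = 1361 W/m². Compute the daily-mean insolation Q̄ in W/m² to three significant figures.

Solar longitude: L_s = 360° × (232 − 80)/365.25 = 149.815°.
sin δ = sin 23.44° × sin 149.815° = 0.20000, so δ = +11.537°.
cos h₀ = −tan(+22.0°) tan(+11.537°) = -0.0825, h₀ = 1.6534 rad.
Bracket: h₀ sin ϕ sin δ + cos ϕ cos δ sin h₀ = 1.6534×0.37461×0.20000 + 0.92718×0.97980×0.99659 = 0.123876 + 0.905353 = 1.029229.
Q̄ = (S_0/π) × [bracket] = (1361/π) × 1.029229 = 445.9 W/m².

Q̄ ≈ 446 W/m²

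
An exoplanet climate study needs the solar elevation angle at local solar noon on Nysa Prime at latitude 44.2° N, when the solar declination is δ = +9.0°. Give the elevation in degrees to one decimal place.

At local noon the hour angle is zero, so the zenith angle equals |ϕ − δ| = |+44.2° − (+9.000°)| = 35.200°.
Elevation = 90° − 35.200° = 54.8°.

54.8°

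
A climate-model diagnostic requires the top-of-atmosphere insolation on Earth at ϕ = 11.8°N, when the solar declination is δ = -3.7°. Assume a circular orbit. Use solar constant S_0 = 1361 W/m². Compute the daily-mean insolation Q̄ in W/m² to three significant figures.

cos h₀ = −tan(+11.8°) tan(-3.700°) = 0.0135, h₀ = 1.5573 rad.
Bracket: h₀ sin ϕ sin δ + cos ϕ cos δ sin h₀ = 1.5573×0.20450×-0.06453 + 0.97887×0.99792×0.99991 = -0.020551 + 0.976746 = 0.956195.
Q̄ = (S_0/π) × [bracket] = (1361/π) × 0.956195 = 414.2 W/m².

Q̄ ≈ 414 W/m²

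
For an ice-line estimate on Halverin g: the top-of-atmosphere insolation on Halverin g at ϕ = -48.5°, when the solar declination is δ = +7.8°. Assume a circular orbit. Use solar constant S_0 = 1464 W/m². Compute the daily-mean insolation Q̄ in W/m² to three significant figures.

Q̄ ≈ 235 W/m²

cos h₀ = −tan(-48.5°) tan(+7.800°) = 0.1548, h₀ = 1.4153 rad.
Bracket: h₀ sin ϕ sin δ + cos ϕ cos δ sin h₀ = 1.4153×-0.74896×0.13572 + 0.66262×0.99075×0.98794 = -0.143864 + 0.648573 = 0.504709.
Q̄ = (S_0/π) × [bracket] = (1464/π) × 0.504709 = 235.2 W/m².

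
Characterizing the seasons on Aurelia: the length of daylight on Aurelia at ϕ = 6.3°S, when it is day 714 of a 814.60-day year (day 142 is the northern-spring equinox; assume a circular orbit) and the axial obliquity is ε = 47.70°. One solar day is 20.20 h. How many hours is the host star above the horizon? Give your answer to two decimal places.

Solar longitude: L_s = 360° × (714 − 142)/814.60 = 252.787°.
sin δ = sin 47.70° × sin 252.787° = -0.70650, so δ = -44.951°.
cos h₀ = −tan ϕ · tan δ = −tan(-6.3°) × tan(-44.951°) = -0.1102, so h₀ = 1.6812 rad = 96.33°.
Daylight = 2h₀/(2π) × 20.20 h = (1.6812/π) × 20.20 = 10.81 h.

10.81 h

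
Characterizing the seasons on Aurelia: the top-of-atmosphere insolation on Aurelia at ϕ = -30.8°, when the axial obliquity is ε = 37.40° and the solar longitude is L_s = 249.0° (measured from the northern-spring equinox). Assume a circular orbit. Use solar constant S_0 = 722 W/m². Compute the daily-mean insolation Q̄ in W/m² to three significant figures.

Solar declination: sin δ = sin ε · sin L_s = sin 37.40° × sin 249.0° = -0.56703, so δ = -34.544°.
cos h₀ = −tan(-30.8°) tan(-34.544°) = -0.4104, h₀ = 1.9937 rad.
Bracket: h₀ sin ϕ sin δ + cos ϕ cos δ sin h₀ = 1.9937×-0.51204×-0.56703 + 0.85896×0.82369×0.91192 = 0.578855 + 0.645199 = 1.224054.
Q̄ = (S_0/π) × [bracket] = (722/π) × 1.224054 = 281.3 W/m².

Q̄ ≈ 281 W/m²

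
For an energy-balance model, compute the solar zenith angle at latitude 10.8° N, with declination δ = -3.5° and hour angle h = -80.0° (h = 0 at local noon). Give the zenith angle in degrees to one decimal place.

θ_z = 80.9°

cos θ_z = sin φ sin δ + cos φ cos δ cos h = -0.011439 + 0.170254 = 0.158815.
θ_z = arccos(0.158815) = 80.9°.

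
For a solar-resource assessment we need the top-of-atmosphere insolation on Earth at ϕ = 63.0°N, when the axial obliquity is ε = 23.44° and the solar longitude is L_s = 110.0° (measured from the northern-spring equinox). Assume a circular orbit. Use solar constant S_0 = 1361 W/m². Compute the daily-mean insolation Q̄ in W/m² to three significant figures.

Q̄ ≈ 470 W/m²

Solar declination: sin δ = sin ε · sin L_s = sin 23.44° × sin 110.0° = 0.37380, so δ = +21.950°.
cos h₀ = −tan(+63.0°) tan(+21.950°) = -0.7910, h₀ = 2.4832 rad.
Bracket: h₀ sin ϕ sin δ + cos ϕ cos δ sin h₀ = 2.4832×0.89101×0.37380 + 0.45399×0.92751×0.61187 = 0.827053 + 0.257646 = 1.084699.
Q̄ = (S_0/π) × [bracket] = (1361/π) × 1.084699 = 469.9 W/m².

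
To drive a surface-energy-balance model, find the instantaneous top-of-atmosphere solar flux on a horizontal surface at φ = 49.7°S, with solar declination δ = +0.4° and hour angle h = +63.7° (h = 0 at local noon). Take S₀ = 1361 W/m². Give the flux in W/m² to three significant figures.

cos θ_z = sin φ sin δ + cos φ cos δ cos h = -0.005324 + 0.286567 = 0.281243.
Flux = S₀ · cos θ_z = 1361 × 0.281243 = 382.8 W/m².

383 W/m²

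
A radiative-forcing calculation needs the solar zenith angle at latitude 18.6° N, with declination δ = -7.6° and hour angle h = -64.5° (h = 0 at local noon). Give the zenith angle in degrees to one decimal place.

cos θ_z = sin φ sin δ + cos φ cos δ cos h = -0.042184 + 0.404441 = 0.362257.
θ_z = arccos(0.362257) = 68.8°.

θ_z = 68.8°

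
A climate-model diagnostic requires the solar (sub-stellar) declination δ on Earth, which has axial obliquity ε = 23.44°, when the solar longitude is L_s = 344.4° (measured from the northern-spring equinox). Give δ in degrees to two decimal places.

δ = -6.14°

sin δ = sin ε · sin L_s = sin 23.44° × sin 344.4° = -0.106973.
δ = arcsin(-0.106973) = -6.14°.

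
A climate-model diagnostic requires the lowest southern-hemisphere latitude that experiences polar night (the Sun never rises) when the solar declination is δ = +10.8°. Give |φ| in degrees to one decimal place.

Polar night requires cos H₀ = −tan φ tan δ ≥ 1, i.e. tan φ tan δ ≤ −1.
The boundary is |tan φ| · |tan δ| = 1, so |φ| = 90° − |δ| = 90° − 10.8° = 79.2° in the southern hemisphere.

|φ| = 79.2°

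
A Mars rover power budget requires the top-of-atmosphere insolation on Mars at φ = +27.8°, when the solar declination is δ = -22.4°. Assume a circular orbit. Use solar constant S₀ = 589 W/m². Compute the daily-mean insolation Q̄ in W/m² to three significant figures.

Q̄ ≈ 105 W/m²

cos H₀ = −tan(+27.8°) tan(-22.400°) = 0.2173, H₀ = 1.3517 rad.
Bracket: H₀ sin φ sin δ + cos φ cos δ sin H₀ = 1.3517×0.46639×-0.38107 + 0.88458×0.92455×0.97610 = -0.240234 + 0.798292 = 0.558058.
Q̄ = (S₀/π) × [bracket] = (589/π) × 0.558058 = 104.6 W/m².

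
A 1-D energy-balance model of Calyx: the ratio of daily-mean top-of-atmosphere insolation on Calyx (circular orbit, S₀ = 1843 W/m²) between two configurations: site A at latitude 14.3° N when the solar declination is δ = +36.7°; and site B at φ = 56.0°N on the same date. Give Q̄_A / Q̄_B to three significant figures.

— Configuration A (φ=+14.3°):
cos H₀ = −tan(+14.3°) tan(+36.700°) = -0.1900, H₀ = 1.7620 rad.
Bracket: H₀ sin φ sin δ + cos φ cos δ sin H₀ = 1.7620×0.24700×0.59763 + 0.96902×0.80178×0.98179 = 0.260097 + 0.762793 = 1.022890.
Q̄ = (S₀/π) × [bracket] = (1843/π) × 1.022890 = 600.07 W/m².
— Configuration B (φ=+56.0°):
cos H₀ = −tan(+56.0°) tan(+36.700°) = -1.1051 ≤ −1 ⇒ polar day, H₀ = π.
Bracket: H₀ sin φ sin δ + cos φ cos δ sin H₀ = 3.1416×0.82904×0.59763 + 0.55919×0.80178×0.00000 = 1.556535 + 0.000000 = 1.556535.
Q̄ = (S₀/π) × [bracket] = (1843/π) × 1.556535 = 913.13 W/m².
Ratio Q̄_A / Q̄_B = 600.07 / 913.13 = 0.6572.

Q̄_A / Q̄_B ≈ 0.657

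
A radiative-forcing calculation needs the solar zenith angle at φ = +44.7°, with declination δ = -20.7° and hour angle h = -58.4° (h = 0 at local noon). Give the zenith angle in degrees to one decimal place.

cos θ_z = sin φ sin δ + cos φ cos δ cos h = -0.248632 + 0.348405 = 0.099773.
θ_z = arccos(0.099773) = 84.3°.

θ_z = 84.3°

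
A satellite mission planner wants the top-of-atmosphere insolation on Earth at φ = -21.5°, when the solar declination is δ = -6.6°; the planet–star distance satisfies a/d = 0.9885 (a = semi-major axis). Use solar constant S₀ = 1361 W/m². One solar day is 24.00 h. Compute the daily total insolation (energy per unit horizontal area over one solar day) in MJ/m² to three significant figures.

cos H₀ = −tan(-21.5°) tan(-6.600°) = -0.0456, H₀ = 1.6164 rad.
Bracket: H₀ sin φ sin δ + cos φ cos δ sin H₀ = 1.6164×-0.36650×-0.11494 + 0.93042×0.99337×0.99896 = 0.068092 + 0.923290 = 0.991382.
Inverse-square distance factor (a/d)² = 0.9885² = 0.977132.
Q̄ = (S₀/π) × 0.977132 × [bracket] = (1361/π) × 0.977132 × 0.991382 = 419.66 W/m².
Daily total = Q̄ × 24.00 h × 3600 s/h = 419.66 × 24.00 × 3600 / 10⁶ = 36.26 MJ/m².

36.3 MJ/m²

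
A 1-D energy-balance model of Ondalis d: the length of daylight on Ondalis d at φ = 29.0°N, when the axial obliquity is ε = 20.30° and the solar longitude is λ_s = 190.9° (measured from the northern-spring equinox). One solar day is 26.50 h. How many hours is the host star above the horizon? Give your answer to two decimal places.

Solar declination: sin δ = sin ε · sin λ_s = sin 20.30° × sin 190.9° = -0.06560, so δ = -3.762°.
cos H₀ = −tan φ · tan δ = −tan(+29.0°) × tan(-3.762°) = 0.0364, so H₀ = 1.5343 rad = 87.91°.
Daylight = 2H₀/(2π) × 26.50 h = (1.5343/π) × 26.50 = 12.94 h.

12.94 h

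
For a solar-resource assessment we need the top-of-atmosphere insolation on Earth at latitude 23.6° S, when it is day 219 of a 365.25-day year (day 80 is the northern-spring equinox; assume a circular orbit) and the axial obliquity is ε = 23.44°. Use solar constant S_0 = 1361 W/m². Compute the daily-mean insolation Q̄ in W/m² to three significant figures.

Q̄ ≈ 311 W/m²

Solar longitude: L_s = 360° × (219 − 80)/365.25 = 137.002°.
sin δ = sin 23.44° × sin 137.002° = 0.27128, so δ = +15.740°.
cos h₀ = −tan(-23.6°) tan(+15.740°) = 0.1231, h₀ = 1.4473 rad.
Bracket: h₀ sin ϕ sin δ + cos ϕ cos δ sin h₀ = 1.4473×-0.40035×0.27128 + 0.91636×0.96250×0.99239 = -0.157187 + 0.875285 = 0.718098.
Q̄ = (S_0/π) × [bracket] = (1361/π) × 0.718098 = 311.1 W/m².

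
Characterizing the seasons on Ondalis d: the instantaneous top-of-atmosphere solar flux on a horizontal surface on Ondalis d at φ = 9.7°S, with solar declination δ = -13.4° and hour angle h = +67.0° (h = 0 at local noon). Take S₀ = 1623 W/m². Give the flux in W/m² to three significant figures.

cos θ_z = sin φ sin δ + cos φ cos δ cos h = 0.039047 + 0.374660 = 0.413707.
Flux = S₀ · cos θ_z = 1623 × 0.413707 = 671.4 W/m².

671 W/m²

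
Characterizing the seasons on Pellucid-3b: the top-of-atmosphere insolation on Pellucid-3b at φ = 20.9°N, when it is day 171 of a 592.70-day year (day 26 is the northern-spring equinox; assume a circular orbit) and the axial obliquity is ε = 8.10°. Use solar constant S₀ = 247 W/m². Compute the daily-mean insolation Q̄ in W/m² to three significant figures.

Solar longitude: λ_s = 360° × (171 − 26)/592.70 = 88.072°.
sin δ = sin 8.10° × sin 88.072° = 0.14082, so δ = +8.095°.
cos H₀ = −tan(+20.9°) tan(+8.095°) = -0.0543, H₀ = 1.6251 rad.
Bracket: H₀ sin φ sin δ + cos φ cos δ sin H₀ = 1.6251×0.35674×0.14082 + 0.93420×0.99004×0.99852 = 0.081639 + 0.923527 = 1.005166.
Q̄ = (S₀/π) × [bracket] = (247/π) × 1.005166 = 79.03 W/m².

Q̄ ≈ 79.0 W/m²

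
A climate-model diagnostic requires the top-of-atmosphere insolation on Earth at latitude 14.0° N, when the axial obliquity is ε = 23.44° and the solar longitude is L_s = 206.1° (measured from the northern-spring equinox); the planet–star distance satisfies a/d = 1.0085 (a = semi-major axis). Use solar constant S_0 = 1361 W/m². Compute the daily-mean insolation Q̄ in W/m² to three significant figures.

Q̄ ≈ 392 W/m²

Solar declination: sin δ = sin ε · sin L_s = sin 23.44° × sin 206.1° = -0.17500, so δ = -10.079°.
cos h₀ = −tan(+14.0°) tan(-10.079°) = 0.0443, h₀ = 1.5265 rad.
Bracket: h₀ sin ϕ sin δ + cos ϕ cos δ sin h₀ = 1.5265×0.24192×-0.17500 + 0.97030×0.98457×0.99902 = -0.064626 + 0.954392 = 0.889766.
Inverse-square distance factor (a/d)² = 1.0085² = 1.017072.
Q̄ = (S_0/π) × 1.017072 × [bracket] = (1361/π) × 1.017072 × 0.889766 = 392.0 W/m².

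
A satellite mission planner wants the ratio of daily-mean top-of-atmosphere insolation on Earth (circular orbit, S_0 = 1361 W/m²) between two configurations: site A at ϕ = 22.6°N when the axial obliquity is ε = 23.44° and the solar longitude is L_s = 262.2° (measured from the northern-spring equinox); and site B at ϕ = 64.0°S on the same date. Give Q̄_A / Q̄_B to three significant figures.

— Configuration A (ϕ=+22.6°):
Solar declination: sin δ = sin ε · sin L_s = sin 23.44° × sin 262.2° = -0.39411, so δ = -23.210°.
cos h₀ = −tan(+22.6°) tan(-23.210°) = 0.1785, h₀ = 1.3913 rad.
Bracket: h₀ sin ϕ sin δ + cos ϕ cos δ sin h₀ = 1.3913×0.38430×-0.39411 + 0.92321×0.91906×0.98394 = -0.210721 + 0.834859 = 0.624138.
Q̄ = (S_0/π) × [bracket] = (1361/π) × 0.624138 = 270.39 W/m².
— Configuration B (ϕ=-64.0°):
cos h₀ = −tan(-64.0°) tan(-23.210°) = -0.8792, h₀ = 2.6450 rad.
Bracket: h₀ sin ϕ sin δ + cos ϕ cos δ sin h₀ = 2.6450×-0.89879×-0.39411 + 0.43837×0.91906×0.47645 = 0.936918 + 0.191956 = 1.128874.
Q̄ = (S_0/π) × [bracket] = (1361/π) × 1.128874 = 489.05 W/m².
Ratio Q̄_A / Q̄_B = 270.39 / 489.05 = 0.5529.

Q̄_A / Q̄_B ≈ 0.553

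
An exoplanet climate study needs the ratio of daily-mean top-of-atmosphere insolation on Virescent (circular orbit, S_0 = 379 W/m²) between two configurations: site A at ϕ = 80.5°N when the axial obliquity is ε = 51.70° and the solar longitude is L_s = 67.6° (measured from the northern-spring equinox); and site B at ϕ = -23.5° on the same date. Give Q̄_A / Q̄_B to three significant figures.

— Configuration A (ϕ=+80.5°):
Solar declination: sin δ = sin ε · sin L_s = sin 51.70° × sin 67.6° = 0.72556, so δ = +46.516°.
cos h₀ = −tan(+80.5°) tan(+46.516°) = -6.3006 ≤ −1 ⇒ polar day, h₀ = π.
Bracket: h₀ sin ϕ sin δ + cos ϕ cos δ sin h₀ = 3.1416×0.98629×0.72556 + 0.16505×0.68816×0.00000 = 2.248168 + 0.000000 = 2.248168.
Q̄ = (S_0/π) × [bracket] = (379/π) × 2.248168 = 271.22 W/m².
— Configuration B (ϕ=-23.5°):
cos h₀ = −tan(-23.5°) tan(+46.516°) = 0.4584, h₀ = 1.0945 rad.
Bracket: h₀ sin ϕ sin δ + cos ϕ cos δ sin h₀ = 1.0945×-0.39875×0.72556 + 0.91706×0.68816×0.88872 = -0.316658 + 0.560857 = 0.244199.
Q̄ = (S_0/π) × [bracket] = (379/π) × 0.244199 = 29.460 W/m².
Ratio Q̄_A / Q̄_B = 271.22 / 29.460 = 9.206.

Q̄_A / Q̄_B ≈ 9.21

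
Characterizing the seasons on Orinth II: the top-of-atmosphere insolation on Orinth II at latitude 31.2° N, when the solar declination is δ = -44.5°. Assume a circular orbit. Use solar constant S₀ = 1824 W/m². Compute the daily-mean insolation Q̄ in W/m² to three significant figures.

Q̄ ≈ 87.9 W/m²

cos H₀ = −tan(+31.2°) tan(-44.500°) = 0.5951, H₀ = 0.9334 rad.
Bracket: H₀ sin φ sin δ + cos φ cos δ sin H₀ = 0.9334×0.51803×-0.70091 + 0.85536×0.71325×0.80362 = -0.338910 + 0.490277 = 0.151367.
Q̄ = (S₀/π) × [bracket] = (1824/π) × 0.151367 = 87.88 W/m².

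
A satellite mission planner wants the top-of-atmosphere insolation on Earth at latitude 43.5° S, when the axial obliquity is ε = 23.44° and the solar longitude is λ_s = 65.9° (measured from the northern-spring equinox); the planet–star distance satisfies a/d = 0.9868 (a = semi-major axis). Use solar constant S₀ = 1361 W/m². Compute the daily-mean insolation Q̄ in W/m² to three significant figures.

Q̄ ≈ 139 W/m²

Solar declination: sin δ = sin ε · sin λ_s = sin 23.44° × sin 65.9° = 0.36311, so δ = +21.292°.
cos H₀ = −tan(-43.5°) tan(+21.292°) = 0.3698, H₀ = 1.1920 rad.
Bracket: H₀ sin φ sin δ + cos φ cos δ sin H₀ = 1.1920×-0.68835×0.36311 + 0.72537×0.93174×0.92910 = -0.297937 + 0.627938 = 0.330001.
Inverse-square distance factor (a/d)² = 0.9868² = 0.973774.
Q̄ = (S₀/π) × 0.973774 × [bracket] = (1361/π) × 0.973774 × 0.330001 = 139.2 W/m².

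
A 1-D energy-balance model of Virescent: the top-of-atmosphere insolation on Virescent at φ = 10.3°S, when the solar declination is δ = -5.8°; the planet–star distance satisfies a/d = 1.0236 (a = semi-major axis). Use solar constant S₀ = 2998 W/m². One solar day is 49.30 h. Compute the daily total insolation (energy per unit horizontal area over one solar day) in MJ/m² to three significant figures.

cos H₀ = −tan(-10.3°) tan(-5.800°) = -0.0185, H₀ = 1.5893 rad.
Bracket: H₀ sin φ sin δ + cos φ cos δ sin H₀ = 1.5893×-0.17880×-0.10106 + 0.98389×0.99488×0.99983 = 0.028718 + 0.978686 = 1.007404.
Inverse-square distance factor (a/d)² = 1.0236² = 1.047757.
Q̄ = (S₀/π) × 1.047757 × [bracket] = (2998/π) × 1.047757 × 1.007404 = 1007.3 W/m².
Daily total = Q̄ × 49.30 h × 3600 s/h = 1007.3 × 49.30 × 3600 / 10⁶ = 178.8 MJ/m².

179 MJ/m²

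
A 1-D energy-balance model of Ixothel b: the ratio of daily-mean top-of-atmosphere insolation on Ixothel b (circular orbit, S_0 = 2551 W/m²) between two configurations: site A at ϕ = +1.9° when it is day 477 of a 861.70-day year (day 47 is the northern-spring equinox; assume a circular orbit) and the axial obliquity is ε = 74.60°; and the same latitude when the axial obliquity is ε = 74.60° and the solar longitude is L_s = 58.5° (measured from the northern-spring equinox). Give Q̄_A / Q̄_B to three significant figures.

Q̄_A / Q̄_B ≈ 1.63

— Configuration A (ϕ=+1.9°):
Solar longitude: L_s = 360° × (477 − 47)/861.70 = 179.645°.
sin δ = sin 74.60° × sin 179.645° = 0.00598, so δ = +0.342°.
cos h₀ = −tan(+1.9°) tan(+0.342°) = -0.0002, h₀ = 1.5710 rad.
Bracket: h₀ sin ϕ sin δ + cos ϕ cos δ sin h₀ = 1.5710×0.03316×0.00598 + 0.99945×0.99998×1.00000 = 0.000312 + 0.999430 = 0.999742.
Q̄ = (S_0/π) × [bracket] = (2551/π) × 0.999742 = 811.80 W/m².
— Configuration B (ϕ=+1.9°):
Solar declination: sin δ = sin ε · sin L_s = sin 74.60° × sin 58.5° = 0.82203, so δ = +55.288°.
cos h₀ = −tan(+1.9°) tan(+55.288°) = -0.0479, h₀ = 1.6187 rad.
Bracket: h₀ sin ϕ sin δ + cos ϕ cos δ sin h₀ = 1.6187×0.03316×0.82203 + 0.99945×0.56945×0.99885 = 0.044123 + 0.568482 = 0.612605.
Q̄ = (S_0/π) × [bracket] = (2551/π) × 0.612605 = 497.44 W/m².
Ratio Q̄_A / Q̄_B = 811.80 / 497.44 = 1.632.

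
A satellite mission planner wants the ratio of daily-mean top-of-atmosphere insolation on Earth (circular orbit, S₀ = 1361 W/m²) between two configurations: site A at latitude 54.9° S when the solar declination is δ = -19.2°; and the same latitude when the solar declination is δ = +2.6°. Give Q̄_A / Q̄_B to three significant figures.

Q̄_A / Q̄_B ≈ 2.00

— Configuration A (φ=-54.9°):
cos H₀ = −tan(-54.9°) tan(-19.200°) = -0.4955, H₀ = 2.0892 rad.
Bracket: H₀ sin φ sin δ + cos φ cos δ sin H₀ = 2.0892×-0.81815×-0.32887 + 0.57501×0.94438×0.86861 = 0.562131 + 0.471680 = 1.033811.
Q̄ = (S₀/π) × [bracket] = (1361/π) × 1.033811 = 447.87 W/m².
— Configuration B (φ=-54.9°):
cos H₀ = −tan(-54.9°) tan(+2.600°) = 0.0646, H₀ = 1.5061 rad.
Bracket: H₀ sin φ sin δ + cos φ cos δ sin H₀ = 1.5061×-0.81815×0.04536 + 0.57501×0.99897×0.99791 = -0.055893 + 0.573217 = 0.517324.
Q̄ = (S₀/π) × [bracket] = (1361/π) × 0.517324 = 224.11 W/m².
Ratio Q̄_A / Q̄_B = 447.87 / 224.11 = 1.998.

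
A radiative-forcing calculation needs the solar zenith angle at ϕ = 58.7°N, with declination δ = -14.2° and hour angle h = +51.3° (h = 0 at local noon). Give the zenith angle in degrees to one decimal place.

θ_z = 84.0°

cos θ_z = sin ϕ sin δ + cos ϕ cos δ cos h = -0.209605 + 0.314901 = 0.105296.
θ_z = arccos(0.105296) = 84.0°.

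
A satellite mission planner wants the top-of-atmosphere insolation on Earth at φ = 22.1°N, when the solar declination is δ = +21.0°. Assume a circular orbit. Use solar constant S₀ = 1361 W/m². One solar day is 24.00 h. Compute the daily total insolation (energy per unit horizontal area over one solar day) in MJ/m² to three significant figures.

40.7 MJ/m²

cos H₀ = −tan(+22.1°) tan(+21.000°) = -0.1559, H₀ = 1.7273 rad.
Bracket: H₀ sin φ sin δ + cos φ cos δ sin H₀ = 1.7273×0.37622×0.35837 + 0.92653×0.93358×0.98778 = 0.232885 + 0.854420 = 1.087305.
Q̄ = (S₀/π) × [bracket] = (1361/π) × 1.087305 = 471.04 W/m².
Daily total = Q̄ × 24.00 h × 3600 s/h = 471.04 × 24.00 × 3600 / 10⁶ = 40.70 MJ/m².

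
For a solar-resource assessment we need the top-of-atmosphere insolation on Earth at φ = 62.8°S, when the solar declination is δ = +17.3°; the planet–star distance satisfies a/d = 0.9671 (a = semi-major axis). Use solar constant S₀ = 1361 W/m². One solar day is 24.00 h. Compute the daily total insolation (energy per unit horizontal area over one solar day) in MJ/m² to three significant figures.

3.64 MJ/m²

cos H₀ = −tan(-62.8°) tan(+17.300°) = 0.6060, H₀ = 0.9197 rad.
Bracket: H₀ sin φ sin δ + cos φ cos δ sin H₀ = 0.9197×-0.88942×0.29737 + 0.45710×0.95476×0.79543 = -0.243249 + 0.347142 = 0.103893.
Inverse-square distance factor (a/d)² = 0.9671² = 0.935282.
Q̄ = (S₀/π) × 0.935282 × [bracket] = (1361/π) × 0.935282 × 0.103893 = 42.096 W/m².
Daily total = Q̄ × 24.00 h × 3600 s/h = 42.096 × 24.00 × 3600 / 10⁶ = 3.637 MJ/m².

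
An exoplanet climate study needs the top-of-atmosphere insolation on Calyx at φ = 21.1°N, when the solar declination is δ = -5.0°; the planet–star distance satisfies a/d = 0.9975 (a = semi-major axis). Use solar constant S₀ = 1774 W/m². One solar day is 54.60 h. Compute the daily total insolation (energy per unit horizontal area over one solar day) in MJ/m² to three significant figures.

cos H₀ = −tan(+21.1°) tan(-5.000°) = 0.0338, H₀ = 1.5370 rad.
Bracket: H₀ sin φ sin δ + cos φ cos δ sin H₀ = 1.5370×0.36000×-0.08716 + 0.93295×0.99619×0.99943 = -0.048227 + 0.928866 = 0.880639.
Inverse-square distance factor (a/d)² = 0.9975² = 0.995006.
Q̄ = (S₀/π) × 0.995006 × [bracket] = (1774/π) × 0.995006 × 0.880639 = 494.80 W/m².
Daily total = Q̄ × 54.60 h × 3600 s/h = 494.80 × 54.60 × 3600 / 10⁶ = 97.26 MJ/m².

97.3 MJ/m²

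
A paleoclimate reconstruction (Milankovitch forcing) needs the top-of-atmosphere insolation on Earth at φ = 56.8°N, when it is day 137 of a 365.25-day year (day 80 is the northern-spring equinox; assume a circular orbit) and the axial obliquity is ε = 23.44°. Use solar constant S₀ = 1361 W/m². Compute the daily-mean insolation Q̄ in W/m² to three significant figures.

Solar longitude: λ_s = 360° × (137 − 80)/365.25 = 56.181°.
sin δ = sin 23.44° × sin 56.181° = 0.33048, so δ = +19.298°.
cos H₀ = −tan(+56.8°) tan(+19.298°) = -0.5351, H₀ = 2.1354 rad.
Bracket: H₀ sin φ sin δ + cos φ cos δ sin H₀ = 2.1354×0.83676×0.33048 + 0.54756×0.94381×0.84479 = 0.590507 + 0.436581 = 1.027088.
Q̄ = (S₀/π) × [bracket] = (1361/π) × 1.027088 = 445.0 W/m².

Q̄ ≈ 445 W/m²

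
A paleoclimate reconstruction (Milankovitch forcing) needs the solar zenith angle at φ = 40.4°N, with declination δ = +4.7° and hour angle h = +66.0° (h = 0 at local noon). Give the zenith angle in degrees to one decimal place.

θ_z = 68.8°

cos θ_z = sin φ sin δ + cos φ cos δ cos h = 0.053106 + 0.308704 = 0.361810.
θ_z = arccos(0.361810) = 68.8°.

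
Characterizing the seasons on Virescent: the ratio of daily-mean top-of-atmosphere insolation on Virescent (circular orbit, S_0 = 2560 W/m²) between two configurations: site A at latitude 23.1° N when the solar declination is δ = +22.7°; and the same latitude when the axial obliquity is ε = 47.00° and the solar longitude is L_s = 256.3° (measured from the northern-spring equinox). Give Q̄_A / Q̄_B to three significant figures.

Q̄_A / Q̄_B ≈ 4.07

— Configuration A (ϕ=+23.1°):
cos h₀ = −tan(+23.1°) tan(+22.700°) = -0.1784, h₀ = 1.7502 rad.
Bracket: h₀ sin ϕ sin δ + cos ϕ cos δ sin h₀ = 1.7502×0.39234×0.38591 + 0.91982×0.92254×0.98395 = 0.264994 + 0.834951 = 1.099945.
Q̄ = (S_0/π) × [bracket] = (2560/π) × 1.099945 = 896.32 W/m².
— Configuration B (ϕ=+23.1°):
Solar declination: sin δ = sin ε · sin L_s = sin 47.00° × sin 256.3° = -0.71055, so δ = -45.279°.
cos h₀ = −tan(+23.1°) tan(-45.279°) = 0.4307, h₀ = 1.1255 rad.
Bracket: h₀ sin ϕ sin δ + cos ϕ cos δ sin h₀ = 1.1255×0.39234×-0.71055 + 0.91982×0.70365×0.90249 = -0.313764 + 0.584120 = 0.270356.
Q̄ = (S_0/π) × [bracket] = (2560/π) × 0.270356 = 220.31 W/m².
Ratio Q̄_A / Q̄_B = 896.32 / 220.31 = 4.068.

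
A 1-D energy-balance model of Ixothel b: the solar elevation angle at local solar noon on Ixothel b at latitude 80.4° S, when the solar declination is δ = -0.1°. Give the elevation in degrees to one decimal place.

At local noon the hour angle is zero, so the zenith angle equals |ϕ − δ| = |-80.4° − (-0.100°)| = 80.300°.
Elevation = 90° − 80.300° = 9.7°.

9.7°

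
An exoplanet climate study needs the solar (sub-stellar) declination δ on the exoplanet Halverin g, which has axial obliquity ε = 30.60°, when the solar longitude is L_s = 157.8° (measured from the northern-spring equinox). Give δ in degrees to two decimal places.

sin δ = sin ε · sin L_s = sin 30.60° × sin 157.8° = 0.192337.
δ = arcsin(0.192337) = +11.09°.

δ = +11.09°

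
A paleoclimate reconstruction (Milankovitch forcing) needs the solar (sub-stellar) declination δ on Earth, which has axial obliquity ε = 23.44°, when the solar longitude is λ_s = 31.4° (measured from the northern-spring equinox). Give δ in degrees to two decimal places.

δ = +11.96°

sin δ = sin ε · sin λ_s = sin 23.44° × sin 31.4° = 0.207252.
δ = arcsin(0.207252) = +11.96°.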